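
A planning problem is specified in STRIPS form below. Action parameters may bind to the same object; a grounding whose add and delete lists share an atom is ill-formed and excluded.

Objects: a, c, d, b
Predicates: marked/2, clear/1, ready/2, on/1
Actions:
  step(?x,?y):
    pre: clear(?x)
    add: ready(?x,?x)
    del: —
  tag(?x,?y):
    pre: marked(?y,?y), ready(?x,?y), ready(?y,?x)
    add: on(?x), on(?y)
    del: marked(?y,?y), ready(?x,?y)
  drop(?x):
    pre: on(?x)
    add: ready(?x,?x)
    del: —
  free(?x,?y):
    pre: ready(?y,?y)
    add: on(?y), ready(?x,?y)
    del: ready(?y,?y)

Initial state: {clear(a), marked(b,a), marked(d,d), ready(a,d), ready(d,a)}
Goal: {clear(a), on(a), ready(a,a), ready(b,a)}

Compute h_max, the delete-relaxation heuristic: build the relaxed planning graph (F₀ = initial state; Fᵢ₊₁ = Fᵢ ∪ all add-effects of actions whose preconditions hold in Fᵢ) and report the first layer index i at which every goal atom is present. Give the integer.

F0 = init (5 atoms)
F1 = F0 ∪ {on(a), on(d), ready(a,a)}  (8 atoms)
F2 = F1 ∪ {ready(b,a), ready(c,a), ready(d,d)}  (11 atoms)
goal ⊆ F2  ⇒  h_max = 2

2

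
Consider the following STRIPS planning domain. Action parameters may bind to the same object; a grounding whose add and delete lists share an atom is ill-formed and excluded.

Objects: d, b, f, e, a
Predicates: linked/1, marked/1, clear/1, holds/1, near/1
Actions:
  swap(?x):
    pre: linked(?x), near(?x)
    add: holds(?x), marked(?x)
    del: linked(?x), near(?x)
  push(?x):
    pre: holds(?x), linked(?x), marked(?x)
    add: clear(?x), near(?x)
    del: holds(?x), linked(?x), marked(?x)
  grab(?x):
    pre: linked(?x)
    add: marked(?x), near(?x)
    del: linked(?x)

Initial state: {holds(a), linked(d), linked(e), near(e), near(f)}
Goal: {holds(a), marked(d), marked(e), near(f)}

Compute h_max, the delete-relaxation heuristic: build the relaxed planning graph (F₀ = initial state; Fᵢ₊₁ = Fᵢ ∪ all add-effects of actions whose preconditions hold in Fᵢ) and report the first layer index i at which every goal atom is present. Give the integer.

1

F0 = init (5 atoms)
F1 = F0 ∪ {holds(e), marked(d), marked(e), near(d)}  (9 atoms)
goal ⊆ F1  ⇒  h_max = 1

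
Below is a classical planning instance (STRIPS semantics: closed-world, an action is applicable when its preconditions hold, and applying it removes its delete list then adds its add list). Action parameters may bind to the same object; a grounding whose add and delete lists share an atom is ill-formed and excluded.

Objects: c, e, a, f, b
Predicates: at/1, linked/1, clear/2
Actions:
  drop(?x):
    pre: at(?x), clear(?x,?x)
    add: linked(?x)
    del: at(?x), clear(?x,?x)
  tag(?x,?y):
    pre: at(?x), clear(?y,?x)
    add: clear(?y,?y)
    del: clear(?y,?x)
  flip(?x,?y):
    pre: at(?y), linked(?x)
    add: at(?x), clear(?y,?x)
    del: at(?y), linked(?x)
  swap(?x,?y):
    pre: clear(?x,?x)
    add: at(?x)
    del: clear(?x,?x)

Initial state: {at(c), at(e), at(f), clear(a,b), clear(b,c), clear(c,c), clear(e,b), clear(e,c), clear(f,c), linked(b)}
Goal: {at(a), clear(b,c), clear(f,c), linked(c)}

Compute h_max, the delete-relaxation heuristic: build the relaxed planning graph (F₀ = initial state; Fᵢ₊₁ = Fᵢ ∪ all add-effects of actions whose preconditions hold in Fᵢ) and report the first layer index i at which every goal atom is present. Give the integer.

3

F0 = init (10 atoms)
F1 = F0 ∪ {at(b), clear(b,b), clear(c,b), clear(e,e), clear(f,b), clear(f,f), linked(c)}  (17 atoms)
F2 = F1 ∪ {clear(a,a), linked(e), linked(f)}  (20 atoms)
F3 = F2 ∪ {at(a), clear(b,e), clear(b,f), clear(c,e), clear(c,f), clear(e,f), clear(f,e)}  (27 atoms)
goal ⊆ F3  ⇒  h_max = 3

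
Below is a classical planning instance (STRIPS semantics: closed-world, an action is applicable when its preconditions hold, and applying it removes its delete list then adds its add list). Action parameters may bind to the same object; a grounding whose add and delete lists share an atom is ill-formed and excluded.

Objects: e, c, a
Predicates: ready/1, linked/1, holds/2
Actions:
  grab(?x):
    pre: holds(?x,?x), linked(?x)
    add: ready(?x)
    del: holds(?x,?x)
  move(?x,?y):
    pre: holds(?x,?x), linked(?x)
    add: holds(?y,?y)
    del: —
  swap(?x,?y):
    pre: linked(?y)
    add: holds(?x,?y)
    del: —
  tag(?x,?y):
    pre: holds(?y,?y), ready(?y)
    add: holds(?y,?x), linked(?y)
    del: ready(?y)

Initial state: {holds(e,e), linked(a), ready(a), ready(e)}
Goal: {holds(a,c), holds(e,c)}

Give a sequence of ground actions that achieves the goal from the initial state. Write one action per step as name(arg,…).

swap(a,a); tag(c,e); tag(c,a)

1. swap(a,a)  →  {holds(a,a), holds(e,e), linked(a), ready(a), ready(e)}
2. tag(c,e)  →  {holds(a,a), holds(e,c), holds(e,e), linked(a), linked(e), ready(a)}
3. tag(c,a)  →  {holds(a,a), holds(a,c), holds(e,c), holds(e,e), linked(a), linked(e)}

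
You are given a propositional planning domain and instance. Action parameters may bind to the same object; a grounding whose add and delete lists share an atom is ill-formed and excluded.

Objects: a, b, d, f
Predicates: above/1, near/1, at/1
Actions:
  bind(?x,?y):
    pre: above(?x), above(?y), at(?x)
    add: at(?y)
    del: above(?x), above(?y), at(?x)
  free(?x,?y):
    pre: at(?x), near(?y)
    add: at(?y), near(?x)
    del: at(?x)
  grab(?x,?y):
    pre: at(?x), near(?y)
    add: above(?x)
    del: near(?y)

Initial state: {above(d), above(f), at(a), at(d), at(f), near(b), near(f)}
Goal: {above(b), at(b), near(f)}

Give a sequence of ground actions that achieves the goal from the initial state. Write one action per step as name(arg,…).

1. free(a,b)  →  {above(d), above(f), at(b), at(d), at(f), near(a), near(b), near(f)}
2. grab(b,a)  →  {above(b), above(d), above(f), at(b), at(d), at(f), near(b), near(f)}

free(a,b); grab(b,a)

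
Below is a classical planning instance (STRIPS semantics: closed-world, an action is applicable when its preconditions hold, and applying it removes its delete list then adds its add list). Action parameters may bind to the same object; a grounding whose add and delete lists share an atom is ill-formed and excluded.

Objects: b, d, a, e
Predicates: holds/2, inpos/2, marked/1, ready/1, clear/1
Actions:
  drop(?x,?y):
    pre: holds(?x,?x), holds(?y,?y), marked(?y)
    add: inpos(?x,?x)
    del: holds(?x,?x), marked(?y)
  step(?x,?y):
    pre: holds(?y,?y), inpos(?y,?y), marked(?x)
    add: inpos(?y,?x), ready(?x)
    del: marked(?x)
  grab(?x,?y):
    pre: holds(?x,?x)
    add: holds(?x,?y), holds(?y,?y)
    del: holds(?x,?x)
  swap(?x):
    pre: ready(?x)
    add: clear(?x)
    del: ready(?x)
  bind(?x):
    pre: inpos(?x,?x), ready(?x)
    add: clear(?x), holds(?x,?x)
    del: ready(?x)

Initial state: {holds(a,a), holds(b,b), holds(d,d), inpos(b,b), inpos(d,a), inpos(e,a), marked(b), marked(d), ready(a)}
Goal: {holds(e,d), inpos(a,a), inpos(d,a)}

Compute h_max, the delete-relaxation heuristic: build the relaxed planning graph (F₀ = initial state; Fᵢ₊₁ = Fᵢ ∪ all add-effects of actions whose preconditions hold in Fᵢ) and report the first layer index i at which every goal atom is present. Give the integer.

F0 = init (9 atoms)
F1 = F0 ∪ {clear(a), holds(a,b), holds(a,d), holds(a,e), holds(b,a), holds(b,d), holds(b,e), holds(d,a), holds(d,b), holds(d,e), holds(e,e), inpos(a,a), inpos(b,d), inpos(d,d), ready(b), ready(d)}  (25 atoms)
F2 = F1 ∪ {clear(b), clear(d), holds(e,a), holds(e,b), holds(e,d), inpos(a,b), inpos(a,d), inpos(d,b), inpos(e,e)}  (34 atoms)
goal ⊆ F2  ⇒  h_max = 2

2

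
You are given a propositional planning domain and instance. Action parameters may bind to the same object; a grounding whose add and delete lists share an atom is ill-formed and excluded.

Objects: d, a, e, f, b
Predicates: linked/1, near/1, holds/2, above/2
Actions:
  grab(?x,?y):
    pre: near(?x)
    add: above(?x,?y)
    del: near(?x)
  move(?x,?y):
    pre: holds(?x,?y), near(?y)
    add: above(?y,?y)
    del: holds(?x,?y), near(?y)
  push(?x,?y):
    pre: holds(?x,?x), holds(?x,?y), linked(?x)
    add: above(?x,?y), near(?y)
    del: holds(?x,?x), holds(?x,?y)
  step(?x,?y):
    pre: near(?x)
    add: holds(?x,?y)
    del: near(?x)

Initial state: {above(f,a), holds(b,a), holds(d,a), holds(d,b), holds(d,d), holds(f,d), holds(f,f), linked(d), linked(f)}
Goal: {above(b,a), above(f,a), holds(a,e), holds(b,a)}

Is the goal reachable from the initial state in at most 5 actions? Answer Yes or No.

No

1. push(d,a)  →  {above(d,a), above(f,a), holds(b,a), holds(d,b), holds(f,d), holds(f,f), linked(d), linked(f), near(a)}
2. push(f,d)  →  {above(d,a), above(f,a), above(f,d), holds(b,a), holds(d,b), linked(d), linked(f), near(a), near(d)}
3. step(d,d)  →  {above(d,a), above(f,a), above(f,d), holds(b,a), holds(d,b), holds(d,d), linked(d), linked(f), near(a)}
4. push(d,b)  →  {above(d,a), above(d,b), above(f,a), above(f,d), holds(b,a), linked(d), linked(f), near(a), near(b)}
5. grab(b,a)  →  {above(b,a), above(d,a), above(d,b), above(f,a), above(f,d), holds(b,a), linked(d), linked(f), near(a)}
6. step(a,e)  →  {above(b,a), above(d,a), above(d,b), above(f,a), above(f,d), holds(a,e), holds(b,a), linked(d), linked(f)}
optimal plan length = 6; 6 > 5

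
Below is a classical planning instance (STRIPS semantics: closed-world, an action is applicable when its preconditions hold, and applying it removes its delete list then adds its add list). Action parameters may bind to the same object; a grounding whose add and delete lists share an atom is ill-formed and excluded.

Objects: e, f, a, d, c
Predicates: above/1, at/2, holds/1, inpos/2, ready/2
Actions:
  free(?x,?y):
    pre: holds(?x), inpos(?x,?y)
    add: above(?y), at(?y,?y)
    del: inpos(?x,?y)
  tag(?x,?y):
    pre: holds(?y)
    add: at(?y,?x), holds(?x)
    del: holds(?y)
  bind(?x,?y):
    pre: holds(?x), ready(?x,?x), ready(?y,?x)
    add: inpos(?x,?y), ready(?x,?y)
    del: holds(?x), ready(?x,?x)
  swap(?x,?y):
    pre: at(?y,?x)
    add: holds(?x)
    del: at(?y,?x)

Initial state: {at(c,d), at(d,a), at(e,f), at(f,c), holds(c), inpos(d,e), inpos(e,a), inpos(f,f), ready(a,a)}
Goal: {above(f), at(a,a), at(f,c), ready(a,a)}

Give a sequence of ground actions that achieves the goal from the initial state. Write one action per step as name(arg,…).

1. tag(e,c)  →  {at(c,d), at(c,e), at(d,a), at(e,f), at(f,c), holds(e), inpos(d,e), inpos(e,a), inpos(f,f), ready(a,a)}
2. free(e,a)  →  {above(a), at(a,a), at(c,d), at(c,e), at(d,a), at(e,f), at(f,c), holds(e), inpos(d,e), inpos(f,f), ready(a,a)}
3. tag(f,e)  →  {above(a), at(a,a), at(c,d), at(c,e), at(d,a), at(e,f), at(f,c), holds(f), inpos(d,e), inpos(f,f), ready(a,a)}
4. free(f,f)  →  {above(a), above(f), at(a,a), at(c,d), at(c,e), at(d,a), at(e,f), at(f,c), at(f,f), holds(f), inpos(d,e), ready(a,a)}

tag(e,c); free(e,a); tag(f,e); free(f,f)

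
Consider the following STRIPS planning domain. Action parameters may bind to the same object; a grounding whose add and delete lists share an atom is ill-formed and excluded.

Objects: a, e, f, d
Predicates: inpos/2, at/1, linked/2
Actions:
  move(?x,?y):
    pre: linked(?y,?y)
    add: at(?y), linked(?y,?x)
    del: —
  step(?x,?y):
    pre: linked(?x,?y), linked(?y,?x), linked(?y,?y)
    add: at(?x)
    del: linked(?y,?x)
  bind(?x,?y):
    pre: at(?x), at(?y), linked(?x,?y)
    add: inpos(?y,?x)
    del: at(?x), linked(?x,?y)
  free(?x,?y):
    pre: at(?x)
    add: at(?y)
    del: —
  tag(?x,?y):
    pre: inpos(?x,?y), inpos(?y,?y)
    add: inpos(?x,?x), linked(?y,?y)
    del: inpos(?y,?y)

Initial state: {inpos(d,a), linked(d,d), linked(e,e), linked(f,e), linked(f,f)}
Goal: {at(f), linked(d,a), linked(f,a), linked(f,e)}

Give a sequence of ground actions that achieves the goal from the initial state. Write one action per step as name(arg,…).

1. move(a,f)  →  {at(f), inpos(d,a), linked(d,d), linked(e,e), linked(f,a), linked(f,e), linked(f,f)}
2. move(a,d)  →  {at(d), at(f), inpos(d,a), linked(d,a), linked(d,d), linked(e,e), linked(f,a), linked(f,e), linked(f,f)}

move(a,f); move(a,d)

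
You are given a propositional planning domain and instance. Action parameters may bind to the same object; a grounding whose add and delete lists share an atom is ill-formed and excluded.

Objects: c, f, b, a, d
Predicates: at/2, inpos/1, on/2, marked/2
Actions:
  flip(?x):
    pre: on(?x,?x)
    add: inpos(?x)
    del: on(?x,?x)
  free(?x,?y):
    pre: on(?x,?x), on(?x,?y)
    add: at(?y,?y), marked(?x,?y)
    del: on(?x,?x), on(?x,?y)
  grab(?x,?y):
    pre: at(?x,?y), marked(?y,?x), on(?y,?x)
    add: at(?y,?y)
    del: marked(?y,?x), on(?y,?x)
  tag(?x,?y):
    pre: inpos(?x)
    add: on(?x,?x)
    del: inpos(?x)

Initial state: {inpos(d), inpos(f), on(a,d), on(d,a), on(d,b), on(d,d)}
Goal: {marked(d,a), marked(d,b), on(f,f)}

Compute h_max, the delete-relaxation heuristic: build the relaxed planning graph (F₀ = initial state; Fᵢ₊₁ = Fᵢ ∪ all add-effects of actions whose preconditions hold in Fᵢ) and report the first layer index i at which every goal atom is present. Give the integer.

1

F0 = init (6 atoms)
F1 = F0 ∪ {at(a,a), at(b,b), at(d,d), marked(d,a), marked(d,b), marked(d,d), on(f,f)}  (13 atoms)
goal ⊆ F1  ⇒  h_max = 1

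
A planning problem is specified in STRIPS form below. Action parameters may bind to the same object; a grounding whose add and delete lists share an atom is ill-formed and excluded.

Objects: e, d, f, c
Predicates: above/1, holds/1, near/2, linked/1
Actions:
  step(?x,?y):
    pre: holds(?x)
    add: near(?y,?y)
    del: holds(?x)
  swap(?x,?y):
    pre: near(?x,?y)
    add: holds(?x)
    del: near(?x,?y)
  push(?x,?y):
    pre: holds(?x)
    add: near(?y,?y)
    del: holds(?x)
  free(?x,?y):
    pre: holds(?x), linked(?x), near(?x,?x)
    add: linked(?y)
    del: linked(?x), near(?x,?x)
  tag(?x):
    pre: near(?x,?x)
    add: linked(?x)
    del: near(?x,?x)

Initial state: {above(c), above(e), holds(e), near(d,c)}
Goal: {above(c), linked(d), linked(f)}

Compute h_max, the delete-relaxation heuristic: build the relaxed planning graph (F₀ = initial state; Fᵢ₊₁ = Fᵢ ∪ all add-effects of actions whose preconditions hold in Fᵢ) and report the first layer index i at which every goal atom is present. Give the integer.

2

F0 = init (4 atoms)
F1 = F0 ∪ {holds(d), near(c,c), near(d,d), near(e,e), near(f,f)}  (9 atoms)
F2 = F1 ∪ {holds(c), holds(f), linked(c), linked(d), linked(e), linked(f)}  (15 atoms)
goal ⊆ F2  ⇒  h_max = 2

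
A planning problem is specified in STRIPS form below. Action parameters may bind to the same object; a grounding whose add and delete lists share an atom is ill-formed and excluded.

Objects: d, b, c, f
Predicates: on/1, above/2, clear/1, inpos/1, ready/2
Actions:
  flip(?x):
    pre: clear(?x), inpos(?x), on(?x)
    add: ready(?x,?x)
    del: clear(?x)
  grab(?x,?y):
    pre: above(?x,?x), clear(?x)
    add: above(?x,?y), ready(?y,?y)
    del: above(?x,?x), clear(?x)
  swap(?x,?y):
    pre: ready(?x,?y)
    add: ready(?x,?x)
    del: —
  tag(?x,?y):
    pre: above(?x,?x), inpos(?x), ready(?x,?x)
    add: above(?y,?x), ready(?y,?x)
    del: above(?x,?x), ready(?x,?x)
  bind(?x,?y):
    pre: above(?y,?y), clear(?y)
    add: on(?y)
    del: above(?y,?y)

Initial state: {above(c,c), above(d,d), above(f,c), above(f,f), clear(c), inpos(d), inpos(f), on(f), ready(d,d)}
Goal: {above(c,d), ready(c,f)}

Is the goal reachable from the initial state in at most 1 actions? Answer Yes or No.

No

1. grab(c,f)  →  {above(c,f), above(d,d), above(f,c), above(f,f), inpos(d), inpos(f), on(f), ready(d,d), ready(f,f)}
2. tag(d,c)  →  {above(c,d), above(c,f), above(f,c), above(f,f), inpos(d), inpos(f), on(f), ready(c,d), ready(f,f)}
3. tag(f,c)  →  {above(c,d), above(c,f), above(f,c), inpos(d), inpos(f), on(f), ready(c,d), ready(c,f)}
optimal plan length = 3; 3 > 1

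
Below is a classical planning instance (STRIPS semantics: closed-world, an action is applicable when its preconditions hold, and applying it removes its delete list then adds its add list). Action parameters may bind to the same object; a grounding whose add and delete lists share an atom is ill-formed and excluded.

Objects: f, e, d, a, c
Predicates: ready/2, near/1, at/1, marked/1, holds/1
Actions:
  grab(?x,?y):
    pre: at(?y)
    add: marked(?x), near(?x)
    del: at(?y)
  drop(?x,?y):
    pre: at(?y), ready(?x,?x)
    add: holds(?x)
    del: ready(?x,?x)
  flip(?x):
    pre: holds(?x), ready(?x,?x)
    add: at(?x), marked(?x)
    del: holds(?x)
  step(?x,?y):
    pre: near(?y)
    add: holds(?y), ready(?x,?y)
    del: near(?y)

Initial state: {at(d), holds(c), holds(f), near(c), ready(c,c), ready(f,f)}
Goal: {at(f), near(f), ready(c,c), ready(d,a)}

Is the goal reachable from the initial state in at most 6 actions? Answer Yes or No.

Yes

1. grab(f,d)  →  {holds(c), holds(f), marked(f), near(c), near(f), ready(c,c), ready(f,f)}
2. flip(f)  →  {at(f), holds(c), marked(f), near(c), near(f), ready(c,c), ready(f,f)}
3. flip(c)  →  {at(c), at(f), marked(c), marked(f), near(c), near(f), ready(c,c), ready(f,f)}
4. grab(a,c)  →  {at(f), marked(a), marked(c), marked(f), near(a), near(c), near(f), ready(c,c), ready(f,f)}
5. step(d,a)  →  {at(f), holds(a), marked(a), marked(c), marked(f), near(c), near(f), ready(c,c), ready(d,a), ready(f,f)}
optimal plan length = 5; 5 ≤ 6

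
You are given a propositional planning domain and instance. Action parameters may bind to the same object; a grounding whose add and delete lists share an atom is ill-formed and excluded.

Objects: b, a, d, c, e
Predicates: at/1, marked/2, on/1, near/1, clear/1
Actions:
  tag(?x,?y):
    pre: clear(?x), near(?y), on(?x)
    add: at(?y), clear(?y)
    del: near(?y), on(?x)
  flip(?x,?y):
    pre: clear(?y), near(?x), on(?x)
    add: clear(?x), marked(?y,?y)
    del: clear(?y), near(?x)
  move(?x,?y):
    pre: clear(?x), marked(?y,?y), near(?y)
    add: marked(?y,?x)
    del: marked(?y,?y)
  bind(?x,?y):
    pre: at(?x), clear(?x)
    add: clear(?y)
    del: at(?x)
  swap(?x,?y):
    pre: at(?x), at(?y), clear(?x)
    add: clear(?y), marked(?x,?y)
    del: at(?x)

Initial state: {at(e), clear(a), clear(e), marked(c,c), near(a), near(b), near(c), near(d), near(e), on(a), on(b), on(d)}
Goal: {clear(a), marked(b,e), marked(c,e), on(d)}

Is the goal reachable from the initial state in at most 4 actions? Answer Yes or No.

1. tag(a,b)  →  {at(b), at(e), clear(a), clear(b), clear(e), marked(c,c), near(a), near(c), near(d), near(e), on(b), on(d)}
2. move(e,c)  →  {at(b), at(e), clear(a), clear(b), clear(e), marked(c,e), near(a), near(c), near(d), near(e), on(b), on(d)}
3. swap(b,e)  →  {at(e), clear(a), clear(b), clear(e), marked(b,e), marked(c,e), near(a), near(c), near(d), near(e), on(b), on(d)}
optimal plan length = 3; 3 ≤ 4

Yes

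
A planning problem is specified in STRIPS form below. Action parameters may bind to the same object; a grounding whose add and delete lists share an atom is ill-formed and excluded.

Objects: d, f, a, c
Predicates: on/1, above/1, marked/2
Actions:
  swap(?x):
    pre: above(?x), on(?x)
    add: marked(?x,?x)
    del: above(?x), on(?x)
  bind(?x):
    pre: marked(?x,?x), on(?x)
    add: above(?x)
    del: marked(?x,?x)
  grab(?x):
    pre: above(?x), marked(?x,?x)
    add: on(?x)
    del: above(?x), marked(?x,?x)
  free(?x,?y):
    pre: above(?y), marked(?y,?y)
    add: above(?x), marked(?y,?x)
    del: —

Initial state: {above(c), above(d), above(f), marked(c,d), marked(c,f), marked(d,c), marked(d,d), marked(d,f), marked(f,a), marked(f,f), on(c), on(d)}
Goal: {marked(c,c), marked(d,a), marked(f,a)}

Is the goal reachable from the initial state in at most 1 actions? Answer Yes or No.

No

1. swap(c)  →  {above(d), above(f), marked(c,c), marked(c,d), marked(c,f), marked(d,c), marked(d,d), marked(d,f), marked(f,a), marked(f,f), on(d)}
2. free(a,d)  →  {above(a), above(d), above(f), marked(c,c), marked(c,d), marked(c,f), marked(d,a), marked(d,c), marked(d,d), marked(d,f), marked(f,a), marked(f,f), on(d)}
optimal plan length = 2; 2 > 1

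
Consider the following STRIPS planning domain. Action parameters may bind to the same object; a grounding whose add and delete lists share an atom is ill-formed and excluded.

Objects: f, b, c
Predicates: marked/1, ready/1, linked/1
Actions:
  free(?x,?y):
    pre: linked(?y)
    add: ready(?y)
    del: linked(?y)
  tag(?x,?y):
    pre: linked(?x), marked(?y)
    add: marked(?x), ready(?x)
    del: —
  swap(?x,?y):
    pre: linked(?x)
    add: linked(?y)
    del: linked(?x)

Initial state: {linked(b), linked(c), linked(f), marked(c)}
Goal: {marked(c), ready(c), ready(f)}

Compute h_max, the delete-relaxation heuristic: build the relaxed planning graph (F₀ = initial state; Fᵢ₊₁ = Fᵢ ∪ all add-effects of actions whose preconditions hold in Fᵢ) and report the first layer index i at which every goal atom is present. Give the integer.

F0 = init (4 atoms)
F1 = F0 ∪ {marked(b), marked(f), ready(b), ready(c), ready(f)}  (9 atoms)
goal ⊆ F1  ⇒  h_max = 1

1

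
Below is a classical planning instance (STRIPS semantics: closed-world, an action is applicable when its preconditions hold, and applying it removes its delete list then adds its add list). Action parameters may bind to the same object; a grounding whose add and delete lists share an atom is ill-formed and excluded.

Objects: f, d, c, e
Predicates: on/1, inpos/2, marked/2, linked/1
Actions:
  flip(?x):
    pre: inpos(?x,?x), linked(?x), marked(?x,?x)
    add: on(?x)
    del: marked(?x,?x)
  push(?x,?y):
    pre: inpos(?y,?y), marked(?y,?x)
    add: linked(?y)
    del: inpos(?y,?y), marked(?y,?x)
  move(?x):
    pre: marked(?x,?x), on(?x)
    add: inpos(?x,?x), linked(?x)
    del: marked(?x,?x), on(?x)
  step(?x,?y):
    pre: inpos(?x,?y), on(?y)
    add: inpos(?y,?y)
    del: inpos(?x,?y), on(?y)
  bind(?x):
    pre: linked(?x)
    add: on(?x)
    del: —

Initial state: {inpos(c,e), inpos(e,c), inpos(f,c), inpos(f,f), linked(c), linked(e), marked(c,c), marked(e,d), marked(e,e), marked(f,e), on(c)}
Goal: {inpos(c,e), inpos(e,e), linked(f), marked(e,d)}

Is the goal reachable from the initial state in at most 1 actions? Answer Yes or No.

No

1. push(e,f)  →  {inpos(c,e), inpos(e,c), inpos(f,c), linked(c), linked(e), linked(f), marked(c,c), marked(e,d), marked(e,e), on(c)}
2. bind(e)  →  {inpos(c,e), inpos(e,c), inpos(f,c), linked(c), linked(e), linked(f), marked(c,c), marked(e,d), marked(e,e), on(c), on(e)}
3. move(e)  →  {inpos(c,e), inpos(e,c), inpos(e,e), inpos(f,c), linked(c), linked(e), linked(f), marked(c,c), marked(e,d), on(c)}
optimal plan length = 3; 3 > 1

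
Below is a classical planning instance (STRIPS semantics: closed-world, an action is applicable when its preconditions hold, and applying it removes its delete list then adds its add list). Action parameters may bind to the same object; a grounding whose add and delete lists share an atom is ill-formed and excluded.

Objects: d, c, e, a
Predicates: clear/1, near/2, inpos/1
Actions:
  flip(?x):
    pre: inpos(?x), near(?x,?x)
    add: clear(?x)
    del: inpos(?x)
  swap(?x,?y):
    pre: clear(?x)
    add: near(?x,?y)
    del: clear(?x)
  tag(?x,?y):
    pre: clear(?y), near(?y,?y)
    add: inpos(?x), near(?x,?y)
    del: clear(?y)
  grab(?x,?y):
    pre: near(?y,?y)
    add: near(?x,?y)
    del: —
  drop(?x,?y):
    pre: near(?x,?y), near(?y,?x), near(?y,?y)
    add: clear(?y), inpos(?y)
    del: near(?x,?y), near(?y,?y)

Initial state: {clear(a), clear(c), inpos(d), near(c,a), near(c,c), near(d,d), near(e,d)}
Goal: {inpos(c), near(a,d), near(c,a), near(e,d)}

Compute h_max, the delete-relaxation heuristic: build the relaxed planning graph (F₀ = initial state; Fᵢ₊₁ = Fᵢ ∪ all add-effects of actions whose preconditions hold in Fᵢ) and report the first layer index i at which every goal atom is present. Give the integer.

F0 = init (7 atoms)
F1 = F0 ∪ {clear(d), inpos(a), inpos(c), inpos(e), near(a,a), near(a,c), near(a,d), near(a,e), near(c,d), near(c,e), near(d,c), near(e,c)}  (19 atoms)
goal ⊆ F1  ⇒  h_max = 1

1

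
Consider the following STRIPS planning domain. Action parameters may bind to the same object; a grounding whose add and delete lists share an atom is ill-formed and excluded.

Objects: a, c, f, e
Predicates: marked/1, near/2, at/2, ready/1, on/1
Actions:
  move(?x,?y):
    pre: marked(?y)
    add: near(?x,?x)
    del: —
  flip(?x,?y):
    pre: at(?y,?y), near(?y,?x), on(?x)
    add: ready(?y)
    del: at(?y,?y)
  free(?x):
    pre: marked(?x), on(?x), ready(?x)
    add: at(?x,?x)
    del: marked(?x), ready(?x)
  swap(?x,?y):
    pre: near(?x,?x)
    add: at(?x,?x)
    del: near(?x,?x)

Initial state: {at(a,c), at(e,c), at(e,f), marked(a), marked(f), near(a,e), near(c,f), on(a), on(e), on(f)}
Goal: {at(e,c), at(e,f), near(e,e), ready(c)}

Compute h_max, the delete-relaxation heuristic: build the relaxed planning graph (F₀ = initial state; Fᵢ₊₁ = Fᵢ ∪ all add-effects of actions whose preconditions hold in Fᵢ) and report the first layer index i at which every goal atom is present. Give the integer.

3

F0 = init (10 atoms)
F1 = F0 ∪ {near(a,a), near(c,c), near(e,e), near(f,f)}  (14 atoms)
F2 = F1 ∪ {at(a,a), at(c,c), at(e,e), at(f,f)}  (18 atoms)
F3 = F2 ∪ {ready(a), ready(c), ready(e), ready(f)}  (22 atoms)
goal ⊆ F3  ⇒  h_max = 3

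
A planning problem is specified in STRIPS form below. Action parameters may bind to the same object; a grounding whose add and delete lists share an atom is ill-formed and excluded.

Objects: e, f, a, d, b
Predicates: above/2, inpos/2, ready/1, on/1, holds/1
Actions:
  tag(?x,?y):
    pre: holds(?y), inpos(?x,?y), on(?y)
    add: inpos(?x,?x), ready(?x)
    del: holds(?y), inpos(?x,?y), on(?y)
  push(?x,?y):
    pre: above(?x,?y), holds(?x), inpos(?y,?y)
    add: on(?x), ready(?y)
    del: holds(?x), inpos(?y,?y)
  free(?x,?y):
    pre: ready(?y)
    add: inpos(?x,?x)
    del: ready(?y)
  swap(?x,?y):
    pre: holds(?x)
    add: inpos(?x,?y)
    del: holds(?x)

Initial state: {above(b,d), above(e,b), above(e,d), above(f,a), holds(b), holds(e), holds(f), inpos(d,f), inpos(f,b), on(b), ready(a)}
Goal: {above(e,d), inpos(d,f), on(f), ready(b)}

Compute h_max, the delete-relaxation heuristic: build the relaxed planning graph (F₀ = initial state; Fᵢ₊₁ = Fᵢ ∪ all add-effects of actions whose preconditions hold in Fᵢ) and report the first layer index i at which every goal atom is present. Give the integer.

2

F0 = init (11 atoms)
F1 = F0 ∪ {inpos(a,a), inpos(b,a), inpos(b,b), inpos(b,d), inpos(b,e), inpos(b,f), inpos(d,d), inpos(e,a), inpos(e,b), inpos(e,d), inpos(e,e), inpos(e,f), inpos(f,a), inpos(f,d), inpos(f,e), inpos(f,f), ready(f)}  (28 atoms)
F2 = F1 ∪ {on(e), on(f), ready(b), ready(d), ready(e)}  (33 atoms)
goal ⊆ F2  ⇒  h_max = 2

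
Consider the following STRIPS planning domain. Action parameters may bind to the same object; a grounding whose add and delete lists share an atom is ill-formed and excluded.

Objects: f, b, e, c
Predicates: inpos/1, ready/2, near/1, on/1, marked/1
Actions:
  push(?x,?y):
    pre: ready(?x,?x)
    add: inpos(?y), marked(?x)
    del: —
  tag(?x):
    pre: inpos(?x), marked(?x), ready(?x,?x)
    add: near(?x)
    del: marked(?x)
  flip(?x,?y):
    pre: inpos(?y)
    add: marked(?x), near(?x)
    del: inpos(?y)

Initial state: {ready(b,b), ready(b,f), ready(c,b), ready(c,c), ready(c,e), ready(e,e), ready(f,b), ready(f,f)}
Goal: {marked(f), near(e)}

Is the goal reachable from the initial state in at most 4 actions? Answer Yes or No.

1. push(f,f)  →  {inpos(f), marked(f), ready(b,b), ready(b,f), ready(c,b), ready(c,c), ready(c,e), ready(e,e), ready(f,b), ready(f,f)}
2. flip(e,f)  →  {marked(e), marked(f), near(e), ready(b,b), ready(b,f), ready(c,b), ready(c,c), ready(c,e), ready(e,e), ready(f,b), ready(f,f)}
optimal plan length = 2; 2 ≤ 4

Yes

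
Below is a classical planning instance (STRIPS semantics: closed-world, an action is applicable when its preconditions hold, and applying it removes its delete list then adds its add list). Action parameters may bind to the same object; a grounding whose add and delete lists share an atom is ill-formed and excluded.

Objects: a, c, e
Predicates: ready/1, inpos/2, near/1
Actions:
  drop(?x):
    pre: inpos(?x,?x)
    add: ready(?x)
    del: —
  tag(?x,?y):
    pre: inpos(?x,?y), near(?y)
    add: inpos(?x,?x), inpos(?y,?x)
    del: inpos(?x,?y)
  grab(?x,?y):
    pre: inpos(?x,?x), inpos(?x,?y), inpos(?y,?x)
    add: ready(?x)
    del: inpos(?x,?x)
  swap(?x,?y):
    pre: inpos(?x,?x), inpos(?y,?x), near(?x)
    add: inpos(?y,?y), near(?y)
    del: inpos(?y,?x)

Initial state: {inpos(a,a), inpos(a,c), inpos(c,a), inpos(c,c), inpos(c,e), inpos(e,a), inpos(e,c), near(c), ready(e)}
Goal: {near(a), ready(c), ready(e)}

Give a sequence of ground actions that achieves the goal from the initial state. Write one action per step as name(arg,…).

drop(c); swap(c,a)

1. drop(c)  →  {inpos(a,a), inpos(a,c), inpos(c,a), inpos(c,c), inpos(c,e), inpos(e,a), inpos(e,c), near(c), ready(c), ready(e)}
2. swap(c,a)  →  {inpos(a,a), inpos(c,a), inpos(c,c), inpos(c,e), inpos(e,a), inpos(e,c), near(a), near(c), ready(c), ready(e)}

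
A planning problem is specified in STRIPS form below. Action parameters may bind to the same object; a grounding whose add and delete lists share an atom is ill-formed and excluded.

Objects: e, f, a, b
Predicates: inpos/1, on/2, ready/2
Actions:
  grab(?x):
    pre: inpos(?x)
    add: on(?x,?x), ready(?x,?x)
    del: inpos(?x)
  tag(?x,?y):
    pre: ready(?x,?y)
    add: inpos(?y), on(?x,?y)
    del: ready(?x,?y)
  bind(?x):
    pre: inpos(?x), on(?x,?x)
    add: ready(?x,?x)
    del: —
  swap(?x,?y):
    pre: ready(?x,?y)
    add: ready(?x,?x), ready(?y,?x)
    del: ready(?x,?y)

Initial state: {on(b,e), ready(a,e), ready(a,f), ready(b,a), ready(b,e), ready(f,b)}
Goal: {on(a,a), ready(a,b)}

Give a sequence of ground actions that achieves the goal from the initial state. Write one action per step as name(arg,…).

swap(a,e); tag(a,a); swap(b,a)

1. swap(a,e)  →  {on(b,e), ready(a,a), ready(a,f), ready(b,a), ready(b,e), ready(e,a), ready(f,b)}
2. tag(a,a)  →  {inpos(a), on(a,a), on(b,e), ready(a,f), ready(b,a), ready(b,e), ready(e,a), ready(f,b)}
3. swap(b,a)  →  {inpos(a), on(a,a), on(b,e), ready(a,b), ready(a,f), ready(b,b), ready(b,e), ready(e,a), ready(f,b)}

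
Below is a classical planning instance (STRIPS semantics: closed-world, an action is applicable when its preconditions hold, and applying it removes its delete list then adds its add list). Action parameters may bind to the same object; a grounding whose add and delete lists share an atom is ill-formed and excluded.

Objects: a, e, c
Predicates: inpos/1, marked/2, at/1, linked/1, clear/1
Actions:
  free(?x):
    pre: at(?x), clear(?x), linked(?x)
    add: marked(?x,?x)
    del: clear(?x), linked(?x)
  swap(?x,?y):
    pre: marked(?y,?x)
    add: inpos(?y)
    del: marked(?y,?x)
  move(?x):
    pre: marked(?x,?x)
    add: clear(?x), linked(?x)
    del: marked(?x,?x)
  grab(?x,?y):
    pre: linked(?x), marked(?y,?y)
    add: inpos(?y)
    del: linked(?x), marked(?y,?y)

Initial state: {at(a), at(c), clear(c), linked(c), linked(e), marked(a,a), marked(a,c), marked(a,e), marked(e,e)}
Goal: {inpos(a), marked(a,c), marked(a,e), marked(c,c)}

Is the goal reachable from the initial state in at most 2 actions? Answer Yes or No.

1. free(c)  →  {at(a), at(c), linked(e), marked(a,a), marked(a,c), marked(a,e), marked(c,c), marked(e,e)}
2. swap(a,a)  →  {at(a), at(c), inpos(a), linked(e), marked(a,c), marked(a,e), marked(c,c), marked(e,e)}
optimal plan length = 2; 2 ≤ 2

Yes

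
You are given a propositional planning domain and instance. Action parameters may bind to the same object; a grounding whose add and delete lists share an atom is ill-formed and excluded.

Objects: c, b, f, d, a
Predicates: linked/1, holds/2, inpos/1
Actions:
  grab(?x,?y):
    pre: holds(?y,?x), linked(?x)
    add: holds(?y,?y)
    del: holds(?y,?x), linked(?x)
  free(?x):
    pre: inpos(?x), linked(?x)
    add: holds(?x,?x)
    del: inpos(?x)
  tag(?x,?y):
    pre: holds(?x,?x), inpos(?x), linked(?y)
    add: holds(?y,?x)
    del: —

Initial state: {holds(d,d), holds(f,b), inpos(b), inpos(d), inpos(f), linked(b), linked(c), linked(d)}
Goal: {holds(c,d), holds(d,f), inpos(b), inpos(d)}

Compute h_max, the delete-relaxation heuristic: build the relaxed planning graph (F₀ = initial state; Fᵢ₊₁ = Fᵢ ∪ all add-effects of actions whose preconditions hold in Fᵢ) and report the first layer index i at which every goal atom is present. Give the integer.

F0 = init (8 atoms)
F1 = F0 ∪ {holds(b,b), holds(b,d), holds(c,d), holds(f,f)}  (12 atoms)
F2 = F1 ∪ {holds(b,f), holds(c,b), holds(c,c), holds(c,f), holds(d,b), holds(d,f)}  (18 atoms)
goal ⊆ F2  ⇒  h_max = 2

2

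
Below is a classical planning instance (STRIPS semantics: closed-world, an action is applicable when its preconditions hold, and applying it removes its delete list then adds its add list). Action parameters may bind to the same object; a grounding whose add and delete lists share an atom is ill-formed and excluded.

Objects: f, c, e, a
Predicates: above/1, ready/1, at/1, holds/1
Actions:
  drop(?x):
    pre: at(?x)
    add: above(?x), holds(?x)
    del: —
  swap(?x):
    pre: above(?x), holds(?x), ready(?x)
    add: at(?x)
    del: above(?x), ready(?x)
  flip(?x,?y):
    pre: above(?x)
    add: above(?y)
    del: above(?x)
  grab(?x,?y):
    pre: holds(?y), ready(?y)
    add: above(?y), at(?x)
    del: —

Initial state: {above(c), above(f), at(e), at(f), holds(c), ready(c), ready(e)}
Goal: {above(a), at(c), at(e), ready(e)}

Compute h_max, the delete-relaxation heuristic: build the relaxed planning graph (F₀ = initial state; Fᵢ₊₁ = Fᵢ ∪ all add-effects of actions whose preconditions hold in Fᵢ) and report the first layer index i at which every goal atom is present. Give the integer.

F0 = init (7 atoms)
F1 = F0 ∪ {above(a), above(e), at(a), at(c), holds(e), holds(f)}  (13 atoms)
goal ⊆ F1  ⇒  h_max = 1

1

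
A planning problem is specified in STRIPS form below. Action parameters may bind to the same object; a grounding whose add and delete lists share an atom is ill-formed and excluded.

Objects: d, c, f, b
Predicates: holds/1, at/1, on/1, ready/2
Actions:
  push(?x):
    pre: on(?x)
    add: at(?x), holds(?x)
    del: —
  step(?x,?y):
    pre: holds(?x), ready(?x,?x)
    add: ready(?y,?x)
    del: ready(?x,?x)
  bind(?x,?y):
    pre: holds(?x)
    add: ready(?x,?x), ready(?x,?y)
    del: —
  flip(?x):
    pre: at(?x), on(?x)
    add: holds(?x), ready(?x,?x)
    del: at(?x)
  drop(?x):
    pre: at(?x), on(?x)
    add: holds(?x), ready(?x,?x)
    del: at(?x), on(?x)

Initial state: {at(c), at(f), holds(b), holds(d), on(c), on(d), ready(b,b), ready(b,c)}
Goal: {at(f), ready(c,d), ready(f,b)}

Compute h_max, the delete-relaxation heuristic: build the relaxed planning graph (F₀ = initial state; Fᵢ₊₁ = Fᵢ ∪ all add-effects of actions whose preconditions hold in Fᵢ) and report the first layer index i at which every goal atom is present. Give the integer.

F0 = init (8 atoms)
F1 = F0 ∪ {at(d), holds(c), ready(b,d), ready(b,f), ready(c,b), ready(c,c), ready(d,b), ready(d,c), ready(d,d), ready(d,f), ready(f,b)}  (19 atoms)
F2 = F1 ∪ {ready(c,d), ready(c,f), ready(f,c), ready(f,d)}  (23 atoms)
goal ⊆ F2  ⇒  h_max = 2

2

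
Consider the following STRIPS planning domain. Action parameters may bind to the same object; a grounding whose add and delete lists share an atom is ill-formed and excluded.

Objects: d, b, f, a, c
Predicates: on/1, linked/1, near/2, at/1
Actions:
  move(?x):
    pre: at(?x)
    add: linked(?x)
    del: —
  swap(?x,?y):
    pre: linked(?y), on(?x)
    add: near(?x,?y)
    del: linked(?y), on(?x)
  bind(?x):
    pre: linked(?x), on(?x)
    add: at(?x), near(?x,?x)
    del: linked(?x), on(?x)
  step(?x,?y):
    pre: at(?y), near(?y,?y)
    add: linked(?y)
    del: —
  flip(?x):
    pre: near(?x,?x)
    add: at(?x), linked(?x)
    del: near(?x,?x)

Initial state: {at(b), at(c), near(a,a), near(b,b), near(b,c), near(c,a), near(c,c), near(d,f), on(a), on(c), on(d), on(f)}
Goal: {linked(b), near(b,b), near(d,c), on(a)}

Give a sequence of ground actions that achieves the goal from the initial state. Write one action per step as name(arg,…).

move(b); move(c); swap(d,c)

1. move(b)  →  {at(b), at(c), linked(b), near(a,a), near(b,b), near(b,c), near(c,a), near(c,c), near(d,f), on(a), on(c), on(d), on(f)}
2. move(c)  →  {at(b), at(c), linked(b), linked(c), near(a,a), near(b,b), near(b,c), near(c,a), near(c,c), near(d,f), on(a), on(c), on(d), on(f)}
3. swap(d,c)  →  {at(b), at(c), linked(b), near(a,a), near(b,b), near(b,c), near(c,a), near(c,c), near(d,c), near(d,f), on(a), on(c), on(f)}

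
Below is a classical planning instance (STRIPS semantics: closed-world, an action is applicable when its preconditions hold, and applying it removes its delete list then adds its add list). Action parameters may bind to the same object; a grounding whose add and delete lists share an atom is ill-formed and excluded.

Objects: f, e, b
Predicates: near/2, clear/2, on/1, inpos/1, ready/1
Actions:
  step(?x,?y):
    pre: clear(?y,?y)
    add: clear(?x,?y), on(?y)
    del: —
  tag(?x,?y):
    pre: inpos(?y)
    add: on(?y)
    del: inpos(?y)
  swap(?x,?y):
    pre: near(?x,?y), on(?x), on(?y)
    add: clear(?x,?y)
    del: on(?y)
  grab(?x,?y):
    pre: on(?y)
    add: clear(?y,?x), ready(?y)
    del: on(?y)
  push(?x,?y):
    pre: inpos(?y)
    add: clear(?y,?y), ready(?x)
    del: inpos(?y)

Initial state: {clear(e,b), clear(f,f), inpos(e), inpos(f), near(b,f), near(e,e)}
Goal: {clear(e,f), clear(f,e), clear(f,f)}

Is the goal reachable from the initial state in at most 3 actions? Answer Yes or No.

Yes

1. step(e,f)  →  {clear(e,b), clear(e,f), clear(f,f), inpos(e), inpos(f), near(b,f), near(e,e), on(f)}
2. grab(e,f)  →  {clear(e,b), clear(e,f), clear(f,e), clear(f,f), inpos(e), inpos(f), near(b,f), near(e,e), ready(f)}
optimal plan length = 2; 2 ≤ 3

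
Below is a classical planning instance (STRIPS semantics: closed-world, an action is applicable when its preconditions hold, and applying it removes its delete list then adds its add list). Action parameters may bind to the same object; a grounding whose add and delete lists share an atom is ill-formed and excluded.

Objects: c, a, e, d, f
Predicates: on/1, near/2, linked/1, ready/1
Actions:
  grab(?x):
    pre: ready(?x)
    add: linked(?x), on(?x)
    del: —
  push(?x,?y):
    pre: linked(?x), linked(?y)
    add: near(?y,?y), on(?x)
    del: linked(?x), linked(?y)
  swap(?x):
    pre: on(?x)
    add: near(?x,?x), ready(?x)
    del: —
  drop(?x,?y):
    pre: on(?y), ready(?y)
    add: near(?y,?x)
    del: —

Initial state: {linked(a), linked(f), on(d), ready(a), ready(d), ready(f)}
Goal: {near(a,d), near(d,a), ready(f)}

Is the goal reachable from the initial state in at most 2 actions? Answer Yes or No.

No

1. grab(a)  →  {linked(a), linked(f), on(a), on(d), ready(a), ready(d), ready(f)}
2. drop(a,d)  →  {linked(a), linked(f), near(d,a), on(a), on(d), ready(a), ready(d), ready(f)}
3. drop(d,a)  →  {linked(a), linked(f), near(a,d), near(d,a), on(a), on(d), ready(a), ready(d), ready(f)}
optimal plan length = 3; 3 > 2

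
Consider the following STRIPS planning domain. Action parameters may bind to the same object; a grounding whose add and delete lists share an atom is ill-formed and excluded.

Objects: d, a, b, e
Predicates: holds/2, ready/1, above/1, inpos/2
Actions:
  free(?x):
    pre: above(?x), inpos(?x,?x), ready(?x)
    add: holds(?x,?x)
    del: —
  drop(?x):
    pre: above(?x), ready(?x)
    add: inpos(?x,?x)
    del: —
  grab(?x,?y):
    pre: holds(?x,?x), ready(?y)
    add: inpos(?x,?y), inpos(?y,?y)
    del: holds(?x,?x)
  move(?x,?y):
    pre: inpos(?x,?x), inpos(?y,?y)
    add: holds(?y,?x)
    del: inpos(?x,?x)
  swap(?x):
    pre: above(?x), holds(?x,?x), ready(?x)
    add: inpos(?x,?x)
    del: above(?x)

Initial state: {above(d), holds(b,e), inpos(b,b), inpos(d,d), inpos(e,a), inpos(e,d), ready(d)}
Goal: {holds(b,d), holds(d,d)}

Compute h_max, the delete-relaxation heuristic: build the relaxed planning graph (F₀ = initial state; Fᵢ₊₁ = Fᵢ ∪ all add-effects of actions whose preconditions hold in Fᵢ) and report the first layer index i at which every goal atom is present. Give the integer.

1

F0 = init (7 atoms)
F1 = F0 ∪ {holds(b,b), holds(b,d), holds(d,b), holds(d,d)}  (11 atoms)
goal ⊆ F1  ⇒  h_max = 1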